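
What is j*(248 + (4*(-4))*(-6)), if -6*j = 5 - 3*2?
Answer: 172/3 ≈ 57.333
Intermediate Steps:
j = 1/6 (j = -(5 - 3*2)/6 = -(5 - 6)/6 = -1/6*(-1) = 1/6 ≈ 0.16667)
j*(248 + (4*(-4))*(-6)) = (248 + (4*(-4))*(-6))/6 = (248 - 16*(-6))/6 = (248 + 96)/6 = (1/6)*344 = 172/3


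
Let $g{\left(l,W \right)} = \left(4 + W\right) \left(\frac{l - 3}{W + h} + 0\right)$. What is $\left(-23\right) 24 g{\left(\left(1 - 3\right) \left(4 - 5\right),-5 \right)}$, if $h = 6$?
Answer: $-552$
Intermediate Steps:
$g{\left(l,W \right)} = \frac{\left(-3 + l\right) \left(4 + W\right)}{6 + W}$ ($g{\left(l,W \right)} = \left(4 + W\right) \left(\frac{l - 3}{W + 6} + 0\right) = \left(4 + W\right) \left(\frac{-3 + l}{6 + W} + 0\right) = \left(4 + W\right) \frac{-3 + l}{6 + W} = \frac{\left(-3 + l\right) \left(4 + W\right)}{6 + W}$)
$\left(-23\right) 24 g{\left(\left(1 - 3\right) \left(4 - 5\right),-5 \right)} = \left(-23\right) 24 \frac{-12 - -15 + 4 \left(1 - 3\right) \left(4 - 5\right) - 5 \left(1 - 3\right) \left(4 - 5\right)}{6 - 5} = - 552 \frac{-12 + 15 + 4 \left(\left(-2\right) \left(-1\right)\right) - 5 \left(\left(-2\right) \left(-1\right)\right)}{1} = - 552 \cdot 1 \left(-12 + 15 + 4 \cdot 2 - 10\right) = - 552 \cdot 1 \left(-12 + 15 + 8 - 10\right) = - 552 \cdot 1 \cdot 1 = \left(-552\right) 1 = -552$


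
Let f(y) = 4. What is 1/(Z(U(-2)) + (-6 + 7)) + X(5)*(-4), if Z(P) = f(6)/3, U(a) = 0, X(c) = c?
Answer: -137/7 ≈ -19.571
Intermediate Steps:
Z(P) = 4/3
1/(Z(U(-2)) + (-6 + 7)) + X(5)*(-4) = 1/(4/3 + (-6 + 7)) + 5*(-4) = 1/(4/3 + 1) - 20 = 1/(7/3) - 20 = 3/7 - 20 = -137/7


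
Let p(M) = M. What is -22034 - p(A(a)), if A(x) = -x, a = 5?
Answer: -22029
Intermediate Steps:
-22034 - p(A(a)) = -22034 - (-1)*5 = -22034 - 1*(-5) = -22034 + 5 = -22029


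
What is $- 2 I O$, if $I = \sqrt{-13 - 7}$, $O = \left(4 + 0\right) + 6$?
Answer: $- 40 i \sqrt{5} \approx - 89.443 i$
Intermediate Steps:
$O = 10$ ($O = 4 + 6 = 10$)
$I = 2 i \sqrt{5}$ ($I = \sqrt{-20} = 2 i \sqrt{5} \approx 4.4721 i$)
$- 2 I O = - 2 \cdot 2 i \sqrt{5} \cdot 10 = - 4 i \sqrt{5} \cdot 10 = - 40 i \sqrt{5}$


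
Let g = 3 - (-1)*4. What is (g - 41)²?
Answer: 1156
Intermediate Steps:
g = 7 (g = 3 - 1*(-4) = 3 + 4 = 7)
(g - 41)² = (7 - 41)² = (-34)² = 1156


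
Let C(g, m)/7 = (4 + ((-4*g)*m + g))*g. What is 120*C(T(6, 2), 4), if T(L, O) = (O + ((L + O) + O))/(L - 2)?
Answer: -103320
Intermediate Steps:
T(L, O) = (L + 3*O)/(-2 + L) (T(L, O) = (O + (L + 2*O))/(-2 + L) = (L + 3*O)/(-2 + L))
C(g, m) = 7*g*(4 + g - 4*g*m) (C(g, m) = 7*((4 + ((-4*g)*m + g))*g) = 7*((4 + (-4*g*m + g))*g) = 7*((4 + (g - 4*g*m))*g) = 7*((4 + g - 4*g*m)*g) = 7*(g*(4 + g - 4*g*m)) = 7*g*(4 + g - 4*g*m))
120*C(T(6, 2), 4) = 120*(7*((6 + 3*2)/(-2 + 6))*(4 + (6 + 3*2)/(-2 + 6) - 4*(6 + 3*2)/(-2 + 6)*4)) = 120*(7*((6 + 6)/4)*(4 + (6 + 6)/4 - 4*(6 + 6)/4*4)) = 120*(7*((¼)*12)*(4 + (¼)*12 - 4*(¼)*12*4)) = 120*(7*3*(4 + 3 - 4*3*4)) = 120*(7*3*(4 + 3 - 48)) = 120*(7*3*(-41)) = 120*(-861) = -103320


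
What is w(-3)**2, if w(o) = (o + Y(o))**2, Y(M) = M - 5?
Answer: 14641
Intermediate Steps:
Y(M) = -5 + M
w(o) = (-5 + 2*o)**2 (w(o) = (o + (-5 + o))**2 = (-5 + 2*o)**2)
w(-3)**2 = ((-5 + 2*(-3))**2)**2 = ((-5 - 6)**2)**2 = ((-11)**2)**2 = 121**2 = 14641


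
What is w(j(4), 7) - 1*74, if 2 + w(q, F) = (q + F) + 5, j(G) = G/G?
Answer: -63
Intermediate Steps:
j(G) = 1
w(q, F) = 3 + F + q (w(q, F) = -2 + ((q + F) + 5) = -2 + ((F + q) + 5) = -2 + (5 + F + q) = 3 + F + q)
w(j(4), 7) - 1*74 = (3 + 7 + 1) - 1*74 = 11 - 74 = -63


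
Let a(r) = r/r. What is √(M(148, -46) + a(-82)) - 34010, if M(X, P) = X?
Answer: -34010 + √149 ≈ -33998.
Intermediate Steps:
a(r) = 1
√(M(148, -46) + a(-82)) - 34010 = √(148 + 1) - 34010 = √149 - 34010 = -34010 + √149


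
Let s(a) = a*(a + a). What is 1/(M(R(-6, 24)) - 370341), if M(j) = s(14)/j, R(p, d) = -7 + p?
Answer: -13/4814825 ≈ -2.7000e-6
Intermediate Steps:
s(a) = 2*a**2 (s(a) = a*(2*a) = 2*a**2)
M(j) = 392/j (M(j) = (2*14**2)/j = (2*196)/j = 392/j)
1/(M(R(-6, 24)) - 370341) = 1/(392/(-7 - 6) - 370341) = 1/(392/(-13) - 370341) = 1/(392*(-1/13) - 370341) = 1/(-392/13 - 370341) = 1/(-4814825/13) = -13/4814825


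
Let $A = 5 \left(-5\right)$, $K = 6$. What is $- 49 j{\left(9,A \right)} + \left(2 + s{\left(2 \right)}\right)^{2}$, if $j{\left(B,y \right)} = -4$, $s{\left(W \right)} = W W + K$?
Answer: $340$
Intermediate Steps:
$s{\left(W \right)} = 6 + W^{2}$ ($s{\left(W \right)} = W W + 6 = W^{2} + 6 = 6 + W^{2}$)
$A = -25$
$- 49 j{\left(9,A \right)} + \left(2 + s{\left(2 \right)}\right)^{2} = \left(-49\right) \left(-4\right) + \left(2 + \left(6 + 2^{2}\right)\right)^{2} = 196 + \left(2 + \left(6 + 4\right)\right)^{2} = 196 + \left(2 + 10\right)^{2} = 196 + 12^{2} = 196 + 144 = 340$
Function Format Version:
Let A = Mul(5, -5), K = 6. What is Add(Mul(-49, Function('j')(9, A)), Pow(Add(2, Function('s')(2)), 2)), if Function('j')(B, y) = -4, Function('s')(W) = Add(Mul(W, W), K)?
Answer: 340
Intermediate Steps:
Function('s')(W) = Add(6, Pow(W, 2)) (Function('s')(W) = Add(Mul(W, W), 6) = Add(Pow(W, 2), 6) = Add(6, Pow(W, 2)))
A = -25
Add(Mul(-49, Function('j')(9, A)), Pow(Add(2, Function('s')(2)), 2)) = Add(Mul(-49, -4), Pow(Add(2, Add(6, Pow(2, 2))), 2)) = Add(196, Pow(Add(2, Add(6, 4)), 2)) = Add(196, Pow(Add(2, 10), 2)) = Add(196, Pow(12, 2)) = Add(196, 144) = 340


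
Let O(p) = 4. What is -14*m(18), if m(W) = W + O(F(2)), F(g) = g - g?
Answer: -308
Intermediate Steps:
F(g) = 0
m(W) = 4 + W (m(W) = W + 4 = 4 + W)
-14*m(18) = -14*(4 + 18) = -14*22 = -308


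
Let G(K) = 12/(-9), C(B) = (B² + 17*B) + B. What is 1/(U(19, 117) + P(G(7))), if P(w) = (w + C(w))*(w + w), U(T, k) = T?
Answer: 27/2209 ≈ 0.012223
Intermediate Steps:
C(B) = B² + 18*B
G(K) = -4/3 (G(K) = 12*(-⅑) = -4/3)
P(w) = 2*w*(w + w*(18 + w)) (P(w) = (w + w*(18 + w))*(w + w) = (w + w*(18 + w))*(2*w) = 2*w*(w + w*(18 + w)))
1/(U(19, 117) + P(G(7))) = 1/(19 + 2*(-4/3)²*(19 - 4/3)) = 1/(19 + 2*(16/9)*(53/3)) = 1/(19 + 1696/27) = 1/(2209/27) = 27/2209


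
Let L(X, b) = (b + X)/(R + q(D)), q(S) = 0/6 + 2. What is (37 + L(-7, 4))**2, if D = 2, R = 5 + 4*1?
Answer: 163216/121 ≈ 1348.9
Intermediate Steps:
R = 9 (R = 5 + 4 = 9)
q(S) = 2 (q(S) = 0*(1/6) + 2 = 0 + 2 = 2)
L(X, b) = X/11 + b/11 (L(X, b) = (b + X)/(9 + 2) = (X + b)/11 = (X + b)*(1/11) = X/11 + b/11)
(37 + L(-7, 4))**2 = (37 + ((1/11)*(-7) + (1/11)*4))**2 = (37 + (-7/11 + 4/11))**2 = (37 - 3/11)**2 = (404/11)**2 = 163216/121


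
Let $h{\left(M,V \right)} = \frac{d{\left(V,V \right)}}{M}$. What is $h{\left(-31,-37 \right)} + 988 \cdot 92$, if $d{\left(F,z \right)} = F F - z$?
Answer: $\frac{2816370}{31} \approx 90851.0$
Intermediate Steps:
$d{\left(F,z \right)} = F^{2} - z$
$h{\left(M,V \right)} = \frac{V^{2} - V}{M}$
$h{\left(-31,-37 \right)} + 988 \cdot 92 = - \frac{37 \left(-1 - 37\right)}{-31} + 988 \cdot 92 = \left(-37\right) \left(- \frac{1}{31}\right) \left(-38\right) + 90896 = - \frac{1406}{31} + 90896 = \frac{2816370}{31}$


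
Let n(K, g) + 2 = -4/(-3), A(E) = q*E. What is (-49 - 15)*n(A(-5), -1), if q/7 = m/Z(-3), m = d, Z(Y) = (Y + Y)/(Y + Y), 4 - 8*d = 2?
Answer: 128/3 ≈ 42.667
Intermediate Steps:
d = 1/4 (d = 1/2 - 1/8*2 = 1/2 - 1/4 = 1/4 ≈ 0.25000)
Z(Y) = 1 (Z(Y) = (2*Y)/((2*Y)) = (2*Y)*(1/(2*Y)) = 1)
m = 1/4 ≈ 0.25000
q = 7/4 (q = 7*((1/4)/1) = 7*((1/4)*1) = 7*(1/4) = 7/4 ≈ 1.7500)
A(E) = 7*E/4
n(K, g) = -2/3 (n(K, g) = -2 - 4/(-3) = -2 - 4*(-1/3) = -2 + 4/3 = -2/3)
(-49 - 15)*n(A(-5), -1) = (-49 - 15)*(-2/3) = -64*(-2/3) = 128/3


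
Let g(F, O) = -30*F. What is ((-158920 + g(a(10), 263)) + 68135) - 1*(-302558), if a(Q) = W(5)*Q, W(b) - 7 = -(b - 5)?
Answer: 209673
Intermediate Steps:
W(b) = 12 - b (W(b) = 7 - (b - 5) = 7 - (-5 + b) = 7 + (5 - b) = 12 - b)
a(Q) = 7*Q (a(Q) = (12 - 1*5)*Q = (12 - 5)*Q = 7*Q)
((-158920 + g(a(10), 263)) + 68135) - 1*(-302558) = ((-158920 - 210*10) + 68135) - 1*(-302558) = ((-158920 - 30*70) + 68135) + 302558 = ((-158920 - 2100) + 68135) + 302558 = (-161020 + 68135) + 302558 = -92885 + 302558 = 209673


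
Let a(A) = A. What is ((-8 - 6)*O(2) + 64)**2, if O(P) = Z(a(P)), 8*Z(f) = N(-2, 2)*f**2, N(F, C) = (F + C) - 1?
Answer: 5041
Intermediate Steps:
N(F, C) = -1 + C + F (N(F, C) = (C + F) - 1 = -1 + C + F)
Z(f) = -f**2/8 (Z(f) = ((-1 + 2 - 2)*f**2)/8 = (-f**2)/8 = -f**2/8)
O(P) = -P**2/8
((-8 - 6)*O(2) + 64)**2 = ((-8 - 6)*(-1/8*2**2) + 64)**2 = (-(-7)*4/4 + 64)**2 = (-14*(-1/2) + 64)**2 = (7 + 64)**2 = 71**2 = 5041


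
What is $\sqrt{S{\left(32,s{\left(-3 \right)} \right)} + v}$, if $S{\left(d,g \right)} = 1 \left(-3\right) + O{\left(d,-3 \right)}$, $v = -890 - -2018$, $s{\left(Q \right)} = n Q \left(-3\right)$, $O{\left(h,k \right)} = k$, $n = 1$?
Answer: $\sqrt{1122} \approx 33.496$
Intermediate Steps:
$s{\left(Q \right)} = - 3 Q$ ($s{\left(Q \right)} = 1 Q \left(-3\right) = Q \left(-3\right) = - 3 Q$)
$v = 1128$ ($v = -890 + 2018 = 1128$)
$S{\left(d,g \right)} = -6$ ($S{\left(d,g \right)} = 1 \left(-3\right) - 3 = -3 - 3 = -6$)
$\sqrt{S{\left(32,s{\left(-3 \right)} \right)} + v} = \sqrt{-6 + 1128} = \sqrt{1122}$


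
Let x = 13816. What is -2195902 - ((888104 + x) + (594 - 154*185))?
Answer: -3069926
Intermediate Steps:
-2195902 - ((888104 + x) + (594 - 154*185)) = -2195902 - ((888104 + 13816) + (594 - 154*185)) = -2195902 - (901920 + (594 - 28490)) = -2195902 - (901920 - 27896) = -2195902 - 1*874024 = -2195902 - 874024 = -3069926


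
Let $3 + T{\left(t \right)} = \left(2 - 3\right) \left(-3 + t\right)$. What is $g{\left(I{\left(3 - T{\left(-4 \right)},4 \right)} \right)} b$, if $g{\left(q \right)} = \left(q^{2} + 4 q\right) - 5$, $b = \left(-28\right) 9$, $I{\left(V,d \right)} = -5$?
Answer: $0$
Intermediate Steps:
$T{\left(t \right)} = - t$ ($T{\left(t \right)} = -3 + \left(2 - 3\right) \left(-3 + t\right) = -3 - \left(-3 + t\right) = - t$)
$b = -252$
$g{\left(q \right)} = -5 + q^{2} + 4 q$
$g{\left(I{\left(3 - T{\left(-4 \right)},4 \right)} \right)} b = \left(-5 + \left(-5\right)^{2} + 4 \left(-5\right)\right) \left(-252\right) = \left(-5 + 25 - 20\right) \left(-252\right) = 0 \left(-252\right) = 0$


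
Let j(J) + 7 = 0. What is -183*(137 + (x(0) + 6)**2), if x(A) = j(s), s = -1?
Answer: -25254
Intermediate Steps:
j(J) = -7 (j(J) = -7 + 0 = -7)
x(A) = -7
-183*(137 + (x(0) + 6)**2) = -183*(137 + (-7 + 6)**2) = -183*(137 + (-1)**2) = -183*(137 + 1) = -183*138 = -25254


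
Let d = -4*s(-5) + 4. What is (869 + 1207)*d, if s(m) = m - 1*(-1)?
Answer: 41520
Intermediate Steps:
s(m) = 1 + m (s(m) = m + 1 = 1 + m)
d = 20 (d = -4*(1 - 5) + 4 = -4*(-4) + 4 = 16 + 4 = 20)
(869 + 1207)*d = (869 + 1207)*20 = 2076*20 = 41520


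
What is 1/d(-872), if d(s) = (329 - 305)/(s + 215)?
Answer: -219/8 ≈ -27.375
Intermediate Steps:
d(s) = 24/(215 + s)
1/d(-872) = 1/(24/(215 - 872)) = 1/(24/(-657)) = 1/(24*(-1/657)) = 1/(-8/219) = -219/8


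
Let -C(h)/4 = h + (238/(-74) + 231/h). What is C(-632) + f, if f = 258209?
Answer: 1524352257/5846 ≈ 2.6075e+5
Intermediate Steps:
C(h) = 476/37 - 924/h - 4*h (C(h) = -4*(h + (238/(-74) + 231/h)) = -4*(h + (238*(-1/74) + 231/h)) = -4*(h + (-119/37 + 231/h)) = -4*(-119/37 + h + 231/h) = 476/37 - 924/h - 4*h)
C(-632) + f = (476/37 - 924/(-632) - 4*(-632)) + 258209 = (476/37 - 924*(-1/632) + 2528) + 258209 = (476/37 + 231/158 + 2528) + 258209 = 14862443/5846 + 258209 = 1524352257/5846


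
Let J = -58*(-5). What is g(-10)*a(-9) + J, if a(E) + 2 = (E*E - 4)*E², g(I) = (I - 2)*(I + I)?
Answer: 1496690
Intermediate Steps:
g(I) = 2*I*(-2 + I) (g(I) = (-2 + I)*(2*I) = 2*I*(-2 + I))
J = 290
a(E) = -2 + E²*(-4 + E²) (a(E) = -2 + (E*E - 4)*E² = -2 + (E² - 4)*E² = -2 + (-4 + E²)*E² = -2 + E²*(-4 + E²))
g(-10)*a(-9) + J = (2*(-10)*(-2 - 10))*(-2 + (-9)⁴ - 4*(-9)²) + 290 = (2*(-10)*(-12))*(-2 + 6561 - 4*81) + 290 = 240*(-2 + 6561 - 324) + 290 = 240*6235 + 290 = 1496400 + 290 = 1496690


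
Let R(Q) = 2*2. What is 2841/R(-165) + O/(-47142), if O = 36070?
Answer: 66893071/94284 ≈ 709.48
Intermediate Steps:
R(Q) = 4
2841/R(-165) + O/(-47142) = 2841/4 + 36070/(-47142) = 2841*(¼) + 36070*(-1/47142) = 2841/4 - 18035/23571 = 66893071/94284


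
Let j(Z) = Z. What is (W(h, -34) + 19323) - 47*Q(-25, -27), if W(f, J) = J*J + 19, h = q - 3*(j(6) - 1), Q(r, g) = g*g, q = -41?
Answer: -13765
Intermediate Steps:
Q(r, g) = g²
h = -56 (h = -41 - 3*(6 - 1) = -41 - 3*5 = -41 - 15 = -56)
W(f, J) = 19 + J² (W(f, J) = J² + 19 = 19 + J²)
(W(h, -34) + 19323) - 47*Q(-25, -27) = ((19 + (-34)²) + 19323) - 47*(-27)² = ((19 + 1156) + 19323) - 47*729 = (1175 + 19323) - 34263 = 20498 - 34263 = -13765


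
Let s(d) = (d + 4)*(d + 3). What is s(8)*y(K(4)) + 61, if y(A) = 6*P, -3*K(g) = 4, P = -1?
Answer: -731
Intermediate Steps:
K(g) = -4/3 (K(g) = -1/3*4 = -4/3)
s(d) = (3 + d)*(4 + d) (s(d) = (4 + d)*(3 + d) = (3 + d)*(4 + d))
y(A) = -6 (y(A) = 6*(-1) = -6)
s(8)*y(K(4)) + 61 = (12 + 8**2 + 7*8)*(-6) + 61 = (12 + 64 + 56)*(-6) + 61 = 132*(-6) + 61 = -792 + 61 = -731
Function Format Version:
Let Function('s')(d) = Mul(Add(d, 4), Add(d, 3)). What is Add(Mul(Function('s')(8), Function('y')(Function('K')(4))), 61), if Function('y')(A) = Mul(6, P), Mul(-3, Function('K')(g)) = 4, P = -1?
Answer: -731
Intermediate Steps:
Function('K')(g) = Rational(-4, 3) (Function('K')(g) = Mul(Rational(-1, 3), 4) = Rational(-4, 3))
Function('s')(d) = Mul(Add(3, d), Add(4, d)) (Function('s')(d) = Mul(Add(4, d), Add(3, d)) = Mul(Add(3, d), Add(4, d)))
Function('y')(A) = -6 (Function('y')(A) = Mul(6, -1) = -6)
Add(Mul(Function('s')(8), Function('y')(Function('K')(4))), 61) = Add(Mul(Add(12, Pow(8, 2), Mul(7, 8)), -6), 61) = Add(Mul(Add(12, 64, 56), -6), 61) = Add(Mul(132, -6), 61) = Add(-792, 61) = -731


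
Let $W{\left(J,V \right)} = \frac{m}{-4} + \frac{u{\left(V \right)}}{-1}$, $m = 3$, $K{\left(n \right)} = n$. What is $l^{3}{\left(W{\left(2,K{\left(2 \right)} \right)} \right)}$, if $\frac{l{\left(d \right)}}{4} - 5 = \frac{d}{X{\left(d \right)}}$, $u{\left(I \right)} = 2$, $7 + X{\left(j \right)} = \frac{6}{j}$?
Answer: $\frac{9814089221}{1030301} \approx 9525.5$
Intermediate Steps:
$X{\left(j \right)} = -7 + \frac{6}{j}$
$W{\left(J,V \right)} = - \frac{11}{4}$ ($W{\left(J,V \right)} = \frac{3}{-4} + \frac{2}{-1} = 3 \left(- \frac{1}{4}\right) + 2 \left(-1\right) = - \frac{3}{4} - 2 = - \frac{11}{4}$)
$l{\left(d \right)} = 20 + \frac{4 d}{-7 + \frac{6}{d}}$ ($l{\left(d \right)} = 20 + 4 \frac{d}{-7 + \frac{6}{d}} = 20 + \frac{4 d}{-7 + \frac{6}{d}}$)
$l^{3}{\left(W{\left(2,K{\left(2 \right)} \right)} \right)} = \left(\frac{4 \left(-30 - \left(- \frac{11}{4}\right)^{2} + 35 \left(- \frac{11}{4}\right)\right)}{-6 + 7 \left(- \frac{11}{4}\right)}\right)^{3} = \left(\frac{4 \left(-30 - \frac{121}{16} - \frac{385}{4}\right)}{-6 - \frac{77}{4}}\right)^{3} = \left(\frac{4 \left(-30 - \frac{121}{16} - \frac{385}{4}\right)}{- \frac{101}{4}}\right)^{3} = \left(4 \left(- \frac{4}{101}\right) \left(- \frac{2141}{16}\right)\right)^{3} = \left(\frac{2141}{101}\right)^{3} = \frac{9814089221}{1030301}$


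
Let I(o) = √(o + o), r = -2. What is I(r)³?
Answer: -8*I ≈ -8.0*I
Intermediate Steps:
I(o) = √2*√o (I(o) = √(2*o) = √2*√o)
I(r)³ = (√2*√(-2))³ = (√2*(I*√2))³ = (2*I)³ = -8*I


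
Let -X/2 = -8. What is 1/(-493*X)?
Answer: -1/7888 ≈ -0.00012677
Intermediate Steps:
X = 16 (X = -2*(-8) = 16)
1/(-493*X) = 1/(-493*16) = 1/(-7888) = -1/7888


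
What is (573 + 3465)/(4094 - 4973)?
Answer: -1346/293 ≈ -4.5939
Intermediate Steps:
(573 + 3465)/(4094 - 4973) = 4038/(-879) = 4038*(-1/879) = -1346/293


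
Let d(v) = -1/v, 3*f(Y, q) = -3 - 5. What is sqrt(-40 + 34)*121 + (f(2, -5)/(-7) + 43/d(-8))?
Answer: 7232/21 + 121*I*sqrt(6) ≈ 344.38 + 296.39*I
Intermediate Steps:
f(Y, q) = -8/3 (f(Y, q) = (-3 - 5)/3 = (1/3)*(-8) = -8/3)
sqrt(-40 + 34)*121 + (f(2, -5)/(-7) + 43/d(-8)) = sqrt(-40 + 34)*121 + (-8/3/(-7) + 43/((-1/(-8)))) = sqrt(-6)*121 + (-8/3*(-1/7) + 43/((-1*(-1/8)))) = (I*sqrt(6))*121 + (8/21 + 43/(1/8)) = 121*I*sqrt(6) + (8/21 + 43*8) = 121*I*sqrt(6) + (8/21 + 344) = 121*I*sqrt(6) + 7232/21 = 7232/21 + 121*I*sqrt(6)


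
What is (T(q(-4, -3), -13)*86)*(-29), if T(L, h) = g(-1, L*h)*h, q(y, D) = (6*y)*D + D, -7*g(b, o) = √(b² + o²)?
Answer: -32422*√804610/7 ≈ -4.1547e+6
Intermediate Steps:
g(b, o) = -√(b² + o²)/7
q(y, D) = D + 6*D*y (q(y, D) = 6*D*y + D = D + 6*D*y)
T(L, h) = -h*√(1 + L²*h²)/7 (T(L, h) = (-√((-1)² + (L*h)²)/7)*h = (-√(1 + L²*h²)/7)*h = -h*√(1 + L²*h²)/7)
(T(q(-4, -3), -13)*86)*(-29) = (-⅐*(-13)*√(1 + (-3*(1 + 6*(-4)))²*(-13)²)*86)*(-29) = (-⅐*(-13)*√(1 + (-3*(1 - 24))²*169)*86)*(-29) = (-⅐*(-13)*√(1 + (-3*(-23))²*169)*86)*(-29) = (-⅐*(-13)*√(1 + 69²*169)*86)*(-29) = (-⅐*(-13)*√(1 + 4761*169)*86)*(-29) = (-⅐*(-13)*√(1 + 804609)*86)*(-29) = (-⅐*(-13)*√804610*86)*(-29) = ((13*√804610/7)*86)*(-29) = (1118*√804610/7)*(-29) = -32422*√804610/7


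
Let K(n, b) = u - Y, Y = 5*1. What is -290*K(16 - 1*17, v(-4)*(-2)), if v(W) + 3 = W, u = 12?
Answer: -2030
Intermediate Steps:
v(W) = -3 + W
Y = 5
K(n, b) = 7 (K(n, b) = 12 - 1*5 = 12 - 5 = 7)
-290*K(16 - 1*17, v(-4)*(-2)) = -290*7 = -2030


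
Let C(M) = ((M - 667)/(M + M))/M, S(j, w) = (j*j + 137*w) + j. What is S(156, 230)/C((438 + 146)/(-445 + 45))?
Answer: -298434658/835575 ≈ -357.16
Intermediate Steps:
S(j, w) = j + j² + 137*w (S(j, w) = (j² + 137*w) + j = j + j² + 137*w)
C(M) = (-667 + M)/(2*M²) (C(M) = ((-667 + M)/((2*M)))/M = ((-667 + M)*(1/(2*M)))/M = ((-667 + M)/(2*M))/M = (-667 + M)/(2*M²))
S(156, 230)/C((438 + 146)/(-445 + 45)) = (156 + 156² + 137*230)/(((-667 + (438 + 146)/(-445 + 45))/(2*((438 + 146)/(-445 + 45))²))) = (156 + 24336 + 31510)/(((-667 + 584/(-400))/(2*(584/(-400))²))) = 56002/(((-667 + 584*(-1/400))/(2*(584*(-1/400))²))) = 56002/(((-667 - 73/50)/(2*(-73/50)²))) = 56002/(((½)*(2500/5329)*(-33423/50))) = 56002/(-835575/5329) = 56002*(-5329/835575) = -298434658/835575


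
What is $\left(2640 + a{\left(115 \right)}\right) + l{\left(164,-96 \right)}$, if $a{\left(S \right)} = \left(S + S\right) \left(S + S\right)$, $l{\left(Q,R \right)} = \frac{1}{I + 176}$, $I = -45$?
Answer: $\frac{7275741}{131} \approx 55540.0$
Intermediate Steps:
$l{\left(Q,R \right)} = \frac{1}{131}$ ($l{\left(Q,R \right)} = \frac{1}{-45 + 176} = \frac{1}{131}$)
$a{\left(S \right)} = 4 S^{2}$ ($a{\left(S \right)} = 2 S 2 S = 4 S^{2}$)
$\left(2640 + a{\left(115 \right)}\right) + l{\left(164,-96 \right)} = \left(2640 + 4 \cdot 115^{2}\right) + \frac{1}{131} = \left(2640 + 4 \cdot 13225\right) + \frac{1}{131} = \left(2640 + 52900\right) + \frac{1}{131} = 55540 + \frac{1}{131} = \frac{7275741}{131}$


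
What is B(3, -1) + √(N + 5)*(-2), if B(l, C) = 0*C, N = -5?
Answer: 0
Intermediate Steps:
B(l, C) = 0
B(3, -1) + √(N + 5)*(-2) = 0 + √(-5 + 5)*(-2) = 0 + √0*(-2) = 0 + 0*(-2) = 0 + 0 = 0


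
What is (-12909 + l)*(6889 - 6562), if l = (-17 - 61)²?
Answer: -2231775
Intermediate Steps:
l = 6084 (l = (-78)² = 6084)
(-12909 + l)*(6889 - 6562) = (-12909 + 6084)*(6889 - 6562) = -6825*327 = -2231775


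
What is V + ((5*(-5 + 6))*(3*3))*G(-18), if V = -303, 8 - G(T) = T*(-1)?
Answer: -753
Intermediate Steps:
G(T) = 8 + T (G(T) = 8 - T*(-1) = 8 - (-1)*T = 8 + T)
V + ((5*(-5 + 6))*(3*3))*G(-18) = -303 + ((5*(-5 + 6))*(3*3))*(8 - 18) = -303 + ((5*1)*9)*(-10) = -303 + (5*9)*(-10) = -303 + 45*(-10) = -303 - 450 = -753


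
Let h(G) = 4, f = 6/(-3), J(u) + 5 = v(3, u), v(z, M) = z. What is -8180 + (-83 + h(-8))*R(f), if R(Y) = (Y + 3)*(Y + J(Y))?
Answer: -7864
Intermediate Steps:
J(u) = -2 (J(u) = -5 + 3 = -2)
f = -2 (f = 6*(-1/3) = -2)
R(Y) = (-2 + Y)*(3 + Y) (R(Y) = (Y + 3)*(Y - 2) = (3 + Y)*(-2 + Y) = (-2 + Y)*(3 + Y))
-8180 + (-83 + h(-8))*R(f) = -8180 + (-83 + 4)*(-6 - 2 + (-2)**2) = -8180 - 79*(-6 - 2 + 4) = -8180 - 79*(-4) = -8180 + 316 = -7864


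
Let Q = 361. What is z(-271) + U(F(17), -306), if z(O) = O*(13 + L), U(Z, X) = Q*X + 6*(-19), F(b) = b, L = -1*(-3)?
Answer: -114916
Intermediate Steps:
L = 3
U(Z, X) = -114 + 361*X (U(Z, X) = 361*X + 6*(-19) = 361*X - 114 = -114 + 361*X)
z(O) = 16*O (z(O) = O*(13 + 3) = O*16 = 16*O)
z(-271) + U(F(17), -306) = 16*(-271) + (-114 + 361*(-306)) = -4336 + (-114 - 110466) = -4336 - 110580 = -114916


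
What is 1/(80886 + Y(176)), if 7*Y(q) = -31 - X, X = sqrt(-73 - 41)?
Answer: 3963197/320549601355 + 7*I*sqrt(114)/320549601355 ≈ 1.2364e-5 + 2.3316e-10*I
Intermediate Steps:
X = I*sqrt(114) (X = sqrt(-114) = I*sqrt(114) ≈ 10.677*I)
Y(q) = -31/7 - I*sqrt(114)/7 (Y(q) = (-31 - I*sqrt(114))/7 = -31/7 - I*sqrt(114)/7)
1/(80886 + Y(176)) = 1/(80886 + (-31/7 - I*sqrt(114)/7)) = 1/(566171/7 - I*sqrt(114)/7)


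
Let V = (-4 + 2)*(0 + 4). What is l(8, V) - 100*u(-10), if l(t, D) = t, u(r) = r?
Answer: 1008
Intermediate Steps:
V = -8 (V = -2*4 = -8)
l(8, V) - 100*u(-10) = 8 - 100*(-10) = 8 + 1000 = 1008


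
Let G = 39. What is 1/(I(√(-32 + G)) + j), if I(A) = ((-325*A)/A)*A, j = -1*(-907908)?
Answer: 907908/824296197089 + 325*√7/824296197089 ≈ 1.1025e-6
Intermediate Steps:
j = 907908
I(A) = -325*A
1/(I(√(-32 + G)) + j) = 1/(-325*√(-32 + 39) + 907908) = 1/(-325*√7 + 907908) = 1/(907908 - 325*√7)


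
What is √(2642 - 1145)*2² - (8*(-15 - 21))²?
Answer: -82944 + 4*√1497 ≈ -82789.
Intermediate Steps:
√(2642 - 1145)*2² - (8*(-15 - 21))² = √1497*4 - (8*(-36))² = 4*√1497 - 1*(-288)² = 4*√1497 - 1*82944 = 4*√1497 - 82944 = -82944 + 4*√1497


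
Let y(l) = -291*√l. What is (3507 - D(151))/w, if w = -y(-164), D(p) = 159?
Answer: -558*I*√41/3977 ≈ -0.8984*I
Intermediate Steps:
w = 582*I*√41 (w = -(-291)*√(-164) = -(-291)*2*I*√41 = -(-582)*I*√41 = 582*I*√41 ≈ 3726.6*I)
(3507 - D(151))/w = (3507 - 1*159)/((582*I*√41)) = (3507 - 159)*(-I*√41/23862) = 3348*(-I*√41/23862) = -558*I*√41/3977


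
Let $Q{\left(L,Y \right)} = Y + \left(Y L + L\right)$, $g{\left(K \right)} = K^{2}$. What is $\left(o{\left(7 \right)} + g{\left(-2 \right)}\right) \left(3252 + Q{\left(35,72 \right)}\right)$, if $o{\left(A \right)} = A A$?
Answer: $311587$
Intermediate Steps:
$o{\left(A \right)} = A^{2}$
$Q{\left(L,Y \right)} = L + Y + L Y$ ($Q{\left(L,Y \right)} = Y + \left(L Y + L\right) = Y + \left(L + L Y\right) = L + Y + L Y$)
$\left(o{\left(7 \right)} + g{\left(-2 \right)}\right) \left(3252 + Q{\left(35,72 \right)}\right) = \left(7^{2} + \left(-2\right)^{2}\right) \left(3252 + \left(35 + 72 + 35 \cdot 72\right)\right) = \left(49 + 4\right) \left(3252 + \left(35 + 72 + 2520\right)\right) = 53 \left(3252 + 2627\right) = 53 \cdot 5879 = 311587$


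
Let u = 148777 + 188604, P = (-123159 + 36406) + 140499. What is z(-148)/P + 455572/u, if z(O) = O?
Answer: 1110692742/824221783 ≈ 1.3476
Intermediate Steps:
P = 53746 (P = -86753 + 140499 = 53746)
u = 337381
z(-148)/P + 455572/u = -148/53746 + 455572/337381 = -148*1/53746 + 455572*(1/337381) = -74/26873 + 455572/337381 = 1110692742/824221783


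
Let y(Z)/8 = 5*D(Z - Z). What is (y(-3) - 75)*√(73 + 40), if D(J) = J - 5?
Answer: -275*√113 ≈ -2923.3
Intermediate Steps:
D(J) = -5 + J
y(Z) = -200 (y(Z) = 8*(5*(-5 + (Z - Z))) = 8*(5*(-5 + 0)) = 8*(5*(-5)) = 8*(-25) = -200)
(y(-3) - 75)*√(73 + 40) = (-200 - 75)*√(73 + 40) = -275*√113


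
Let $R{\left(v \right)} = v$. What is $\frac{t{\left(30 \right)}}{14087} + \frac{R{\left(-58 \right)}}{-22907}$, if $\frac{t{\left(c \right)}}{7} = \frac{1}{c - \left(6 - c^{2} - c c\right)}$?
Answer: $\frac{1490452253}{588588218016} \approx 0.0025323$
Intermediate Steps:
$t{\left(c \right)} = \frac{7}{-6 + c + 2 c^{2}}$ ($t{\left(c \right)} = \frac{7}{c - \left(6 - c^{2} - c c\right)} = \frac{7}{c + \left(\left(c^{2} + c^{2}\right) - 6\right)} = \frac{7}{c + \left(2 c^{2} - 6\right)} = \frac{7}{c + \left(-6 + 2 c^{2}\right)} = \frac{7}{-6 + c + 2 c^{2}}$)
$\frac{t{\left(30 \right)}}{14087} + \frac{R{\left(-58 \right)}}{-22907} = \frac{7 \frac{1}{-6 + 30 + 2 \cdot 30^{2}}}{14087} - \frac{58}{-22907} = \frac{7}{-6 + 30 + 2 \cdot 900} \cdot \frac{1}{14087} - - \frac{58}{22907} = \frac{7}{-6 + 30 + 1800} \cdot \frac{1}{14087} + \frac{58}{22907} = \frac{7}{1824} \cdot \frac{1}{14087} + \frac{58}{22907} = \frac{7}{25694688} + \frac{58}{22907} = \frac{1490452253}{588588218016}$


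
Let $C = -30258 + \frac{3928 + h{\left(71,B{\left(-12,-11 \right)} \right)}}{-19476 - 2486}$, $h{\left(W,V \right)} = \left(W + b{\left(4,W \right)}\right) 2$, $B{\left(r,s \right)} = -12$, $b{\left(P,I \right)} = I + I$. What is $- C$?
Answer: $\frac{332265275}{10981} \approx 30258.0$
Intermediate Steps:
$b{\left(P,I \right)} = 2 I$
$h{\left(W,V \right)} = 6 W$ ($h{\left(W,V \right)} = \left(W + 2 W\right) 2 = 3 W 2 = 6 W$)
$C = - \frac{332265275}{10981}$ ($C = -30258 + \frac{3928 + 6 \cdot 71}{-19476 - 2486} = -30258 + \frac{3928 + 426}{-21962} = -30258 + 4354 \left(- \frac{1}{21962}\right) = -30258 - \frac{2177}{10981} = - \frac{332265275}{10981} \approx -30258.0$)
$- C = \left(-1\right) \left(- \frac{332265275}{10981}\right) = \frac{332265275}{10981}$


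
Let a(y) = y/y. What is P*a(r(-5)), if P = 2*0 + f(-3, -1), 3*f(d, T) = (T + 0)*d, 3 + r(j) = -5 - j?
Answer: 1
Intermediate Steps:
r(j) = -8 - j (r(j) = -3 + (-5 - j) = -8 - j)
f(d, T) = T*d/3 (f(d, T) = ((T + 0)*d)/3 = (T*d)/3 = T*d/3)
P = 1 (P = 2*0 + (⅓)*(-1)*(-3) = 0 + 1 = 1)
a(y) = 1
P*a(r(-5)) = 1*1 = 1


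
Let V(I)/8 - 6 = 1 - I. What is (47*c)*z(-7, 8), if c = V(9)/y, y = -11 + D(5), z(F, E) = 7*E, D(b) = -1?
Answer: 10528/3 ≈ 3509.3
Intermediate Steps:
V(I) = 56 - 8*I (V(I) = 48 + 8*(1 - I) = 48 + (8 - 8*I) = 56 - 8*I)
y = -12 (y = -11 - 1 = -12)
c = 4/3 (c = (56 - 8*9)/(-12) = (56 - 72)*(-1/12) = -16*(-1/12) = 4/3 ≈ 1.3333)
(47*c)*z(-7, 8) = (47*(4/3))*(7*8) = (188/3)*56 = 10528/3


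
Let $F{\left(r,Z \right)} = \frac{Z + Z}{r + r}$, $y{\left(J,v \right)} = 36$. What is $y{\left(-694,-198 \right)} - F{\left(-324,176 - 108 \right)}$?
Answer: $\frac{2933}{81} \approx 36.21$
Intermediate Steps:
$F{\left(r,Z \right)} = \frac{Z}{r}$ ($F{\left(r,Z \right)} = \frac{2 Z}{2 r} = 2 Z \frac{1}{2 r} = \frac{Z}{r}$)
$y{\left(-694,-198 \right)} - F{\left(-324,176 - 108 \right)} = 36 - \frac{176 - 108}{-324} = 36 - \left(176 - 108\right) \left(- \frac{1}{324}\right) = 36 - 68 \left(- \frac{1}{324}\right) = 36 - - \frac{17}{81} = 36 + \frac{17}{81} = \frac{2933}{81}$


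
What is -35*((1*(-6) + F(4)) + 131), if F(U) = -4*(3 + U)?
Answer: -3395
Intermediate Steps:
F(U) = -12 - 4*U
-35*((1*(-6) + F(4)) + 131) = -35*((1*(-6) + (-12 - 4*4)) + 131) = -35*((-6 + (-12 - 16)) + 131) = -35*((-6 - 28) + 131) = -35*(-34 + 131) = -35*97 = -3395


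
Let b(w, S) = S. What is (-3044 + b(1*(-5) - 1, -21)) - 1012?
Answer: -4077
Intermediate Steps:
(-3044 + b(1*(-5) - 1, -21)) - 1012 = (-3044 - 21) - 1012 = -3065 - 1012 = -4077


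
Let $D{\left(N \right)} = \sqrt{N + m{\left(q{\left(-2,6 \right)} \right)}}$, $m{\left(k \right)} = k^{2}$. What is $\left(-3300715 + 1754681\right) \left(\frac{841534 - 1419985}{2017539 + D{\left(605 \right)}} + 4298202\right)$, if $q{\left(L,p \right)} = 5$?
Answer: $- \frac{3005434041565934401639818}{452273735099} - \frac{298101637778 \sqrt{70}}{452273735099} \approx -6.6452 \cdot 10^{12}$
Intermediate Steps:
$D{\left(N \right)} = \sqrt{25 + N}$ ($D{\left(N \right)} = \sqrt{N + 5^{2}} = \sqrt{N + 25} = \sqrt{25 + N}$)
$\left(-3300715 + 1754681\right) \left(\frac{841534 - 1419985}{2017539 + D{\left(605 \right)}} + 4298202\right) = \left(-3300715 + 1754681\right) \left(\frac{841534 - 1419985}{2017539 + \sqrt{25 + 605}} + 4298202\right) = - 1546034 \left(- \frac{578451}{2017539 + \sqrt{630}} + 4298202\right) = - 1546034 \left(- \frac{578451}{2017539 + 3 \sqrt{70}} + 4298202\right) = - 1546034 \left(4298202 - \frac{578451}{2017539 + 3 \sqrt{70}}\right) = -6645166430868 + \frac{894304913334}{2017539 + 3 \sqrt{70}}$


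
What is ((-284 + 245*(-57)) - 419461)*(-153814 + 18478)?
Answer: 58696576560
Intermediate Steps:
((-284 + 245*(-57)) - 419461)*(-153814 + 18478) = ((-284 - 13965) - 419461)*(-135336) = (-14249 - 419461)*(-135336) = -433710*(-135336) = 58696576560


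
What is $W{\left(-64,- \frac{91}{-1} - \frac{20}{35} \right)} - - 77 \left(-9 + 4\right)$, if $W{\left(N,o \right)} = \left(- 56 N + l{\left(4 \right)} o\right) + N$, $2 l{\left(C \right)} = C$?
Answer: $\frac{23211}{7} \approx 3315.9$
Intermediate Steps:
$l{\left(C \right)} = \frac{C}{2}$
$W{\left(N,o \right)} = - 55 N + 2 o$ ($W{\left(N,o \right)} = \left(- 56 N + \frac{1}{2} \cdot 4 o\right) + N = \left(- 56 N + 2 o\right) + N = - 55 N + 2 o$)
$W{\left(-64,- \frac{91}{-1} - \frac{20}{35} \right)} - - 77 \left(-9 + 4\right) = \left(\left(-55\right) \left(-64\right) + 2 \left(- \frac{91}{-1} - \frac{20}{35}\right)\right) - - 77 \left(-9 + 4\right) = \left(3520 + 2 \left(\left(-91\right) \left(-1\right) - \frac{4}{7}\right)\right) - \left(-77\right) \left(-5\right) = \left(3520 + 2 \left(91 - \frac{4}{7}\right)\right) - 385 = \left(3520 + 2 \cdot \frac{633}{7}\right) - 385 = \left(3520 + \frac{1266}{7}\right) - 385 = \frac{25906}{7} - 385 = \frac{23211}{7}$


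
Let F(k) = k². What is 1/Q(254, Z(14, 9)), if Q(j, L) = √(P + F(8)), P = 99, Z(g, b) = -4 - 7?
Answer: √163/163 ≈ 0.078326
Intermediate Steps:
Z(g, b) = -11
Q(j, L) = √163 (Q(j, L) = √(99 + 8²) = √(99 + 64) = √163)
1/Q(254, Z(14, 9)) = 1/(√163) = √163/163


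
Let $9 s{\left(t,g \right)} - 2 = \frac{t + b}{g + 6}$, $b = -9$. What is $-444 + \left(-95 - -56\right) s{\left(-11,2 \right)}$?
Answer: $- \frac{2651}{6} \approx -441.83$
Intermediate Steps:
$s{\left(t,g \right)} = \frac{2}{9} + \frac{-9 + t}{9 \left(6 + g\right)}$ ($s{\left(t,g \right)} = \frac{2}{9} + \frac{\left(t - 9\right) \frac{1}{g + 6}}{9} = \frac{2}{9} + \frac{\left(-9 + t\right) \frac{1}{6 + g}}{9} = \frac{2}{9} + \frac{\frac{1}{6 + g} \left(-9 + t\right)}{9} = \frac{2}{9} + \frac{-9 + t}{9 \left(6 + g\right)}$)
$-444 + \left(-95 - -56\right) s{\left(-11,2 \right)} = -444 + \left(-95 - -56\right) \frac{3 - 11 + 2 \cdot 2}{9 \left(6 + 2\right)} = -444 + \left(-95 + 56\right) \frac{3 - 11 + 4}{9 \cdot 8} = -444 - 39 \cdot \frac{1}{9} \cdot \frac{1}{8} \left(-4\right) = -444 - - \frac{13}{6} = -444 + \frac{13}{6} = - \frac{2651}{6}$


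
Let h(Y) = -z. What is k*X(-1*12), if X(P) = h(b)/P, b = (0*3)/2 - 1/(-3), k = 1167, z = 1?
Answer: 389/4 ≈ 97.250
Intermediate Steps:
b = ⅓ (b = 0*(½) - 1*(-⅓) = 0 + ⅓ = ⅓ ≈ 0.33333)
h(Y) = -1 (h(Y) = -1*1 = -1)
X(P) = -1/P
k*X(-1*12) = 1167*(-1/((-1*12))) = 1167*(-1/(-12)) = 1167*(-1*(-1/12)) = 1167*(1/12) = 389/4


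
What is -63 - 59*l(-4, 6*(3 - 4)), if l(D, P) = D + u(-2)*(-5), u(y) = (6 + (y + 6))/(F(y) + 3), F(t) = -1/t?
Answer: 7111/7 ≈ 1015.9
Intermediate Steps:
u(y) = (12 + y)/(3 - 1/y) (u(y) = (6 + (y + 6))/(-1/y + 3) = (6 + (6 + y))/(3 - 1/y) = (12 + y)/(3 - 1/y))
l(D, P) = -100/7 + D (l(D, P) = D - 2*(12 - 2)/(-1 + 3*(-2))*(-5) = D - 2*10/(-1 - 6)*(-5) = D - 2*10/(-7)*(-5) = D - 2*(-1/7)*10*(-5) = D + (20/7)*(-5) = D - 100/7 = -100/7 + D)
-63 - 59*l(-4, 6*(3 - 4)) = -63 - 59*(-100/7 - 4) = -63 - 59*(-128/7) = -63 + 7552/7 = 7111/7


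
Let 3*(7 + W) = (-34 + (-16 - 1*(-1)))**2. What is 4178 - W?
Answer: 10154/3 ≈ 3384.7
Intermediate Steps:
W = 2380/3 (W = -7 + (-34 + (-16 - 1*(-1)))**2/3 = -7 + (-34 + (-16 + 1))**2/3 = -7 + (-34 - 15)**2/3 = -7 + (1/3)*(-49)**2 = -7 + (1/3)*2401 = -7 + 2401/3 = 2380/3 ≈ 793.33)
4178 - W = 4178 - 1*2380/3 = 4178 - 2380/3 = 10154/3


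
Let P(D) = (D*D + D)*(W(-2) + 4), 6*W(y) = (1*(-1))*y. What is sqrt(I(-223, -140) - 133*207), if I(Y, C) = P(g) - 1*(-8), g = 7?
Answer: I*sqrt(245523)/3 ≈ 165.17*I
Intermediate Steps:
W(y) = -y/6 (W(y) = ((1*(-1))*y)/6 = (-y)/6 = -y/6)
P(D) = 13*D/3 + 13*D**2/3 (P(D) = (D*D + D)*(-1/6*(-2) + 4) = (D**2 + D)*(1/3 + 4) = (D + D**2)*(13/3) = 13*D/3 + 13*D**2/3)
I(Y, C) = 752/3 (I(Y, C) = (13/3)*7*(1 + 7) - 1*(-8) = (13/3)*7*8 + 8 = 728/3 + 8 = 752/3)
sqrt(I(-223, -140) - 133*207) = sqrt(752/3 - 133*207) = sqrt(752/3 - 27531) = sqrt(-81841/3) = I*sqrt(245523)/3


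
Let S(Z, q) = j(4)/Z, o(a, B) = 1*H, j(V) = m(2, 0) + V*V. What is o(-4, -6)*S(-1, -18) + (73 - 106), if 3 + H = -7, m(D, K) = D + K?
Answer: 147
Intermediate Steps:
H = -10 (H = -3 - 7 = -10)
j(V) = 2 + V² (j(V) = (2 + 0) + V*V = 2 + V²)
o(a, B) = -10 (o(a, B) = 1*(-10) = -10)
S(Z, q) = 18/Z (S(Z, q) = (2 + 4²)/Z = (2 + 16)/Z = 18/Z)
o(-4, -6)*S(-1, -18) + (73 - 106) = -180/(-1) + (73 - 106) = -180*(-1) - 33 = -10*(-18) - 33 = 180 - 33 = 147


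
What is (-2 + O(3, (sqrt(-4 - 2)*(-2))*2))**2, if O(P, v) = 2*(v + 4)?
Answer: -348 - 96*I*sqrt(6) ≈ -348.0 - 235.15*I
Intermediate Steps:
O(P, v) = 8 + 2*v (O(P, v) = 2*(4 + v) = 8 + 2*v)
(-2 + O(3, (sqrt(-4 - 2)*(-2))*2))**2 = (-2 + (8 + 2*((sqrt(-4 - 2)*(-2))*2)))**2 = (-2 + (8 + 2*((sqrt(-6)*(-2))*2)))**2 = (-2 + (8 + 2*(((I*sqrt(6))*(-2))*2)))**2 = (-2 + (8 + 2*(-2*I*sqrt(6)*2)))**2 = (-2 + (8 + 2*(-4*I*sqrt(6))))**2 = (-2 + (8 - 8*I*sqrt(6)))**2 = (6 - 8*I*sqrt(6))**2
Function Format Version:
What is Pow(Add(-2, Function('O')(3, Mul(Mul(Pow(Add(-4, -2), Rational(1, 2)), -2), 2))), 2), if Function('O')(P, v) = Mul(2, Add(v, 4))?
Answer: Add(-348, Mul(-96, I, Pow(6, Rational(1, 2)))) ≈ Add(-348.00, Mul(-235.15, I))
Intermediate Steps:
Function('O')(P, v) = Add(8, Mul(2, v)) (Function('O')(P, v) = Mul(2, Add(4, v)) = Add(8, Mul(2, v)))
Pow(Add(-2, Function('O')(3, Mul(Mul(Pow(Add(-4, -2), Rational(1, 2)), -2), 2))), 2) = Pow(Add(-2, Add(8, Mul(2, Mul(Mul(Pow(Add(-4, -2), Rational(1, 2)), -2), 2)))), 2) = Pow(Add(-2, Add(8, Mul(2, Mul(Mul(Pow(-6, Rational(1, 2)), -2), 2)))), 2) = Pow(Add(-2, Add(8, Mul(2, Mul(Mul(Mul(I, Pow(6, Rational(1, 2))), -2), 2)))), 2) = Pow(Add(-2, Add(8, Mul(2, Mul(Mul(-2, I, Pow(6, Rational(1, 2))), 2)))), 2) = Pow(Add(-2, Add(8, Mul(2, Mul(-4, I, Pow(6, Rational(1, 2)))))), 2) = Pow(Add(-2, Add(8, Mul(-8, I, Pow(6, Rational(1, 2))))), 2) = Pow(Add(6, Mul(-8, I, Pow(6, Rational(1, 2)))), 2)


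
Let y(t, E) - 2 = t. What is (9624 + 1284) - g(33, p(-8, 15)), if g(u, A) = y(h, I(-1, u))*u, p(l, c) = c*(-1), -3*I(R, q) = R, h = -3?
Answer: 10941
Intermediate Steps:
I(R, q) = -R/3
y(t, E) = 2 + t
p(l, c) = -c
g(u, A) = -u (g(u, A) = (2 - 3)*u = -u)
(9624 + 1284) - g(33, p(-8, 15)) = (9624 + 1284) - (-1)*33 = 10908 - 1*(-33) = 10908 + 33 = 10941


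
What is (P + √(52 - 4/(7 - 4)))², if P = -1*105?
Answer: 33227/3 - 140*√114 ≈ 9580.9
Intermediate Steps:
P = -105
(P + √(52 - 4/(7 - 4)))² = (-105 + √(52 - 4/(7 - 4)))² = (-105 + √(52 - 4/3))² = (-105 + √(152/3))² = (-105 + 2*√114/3)²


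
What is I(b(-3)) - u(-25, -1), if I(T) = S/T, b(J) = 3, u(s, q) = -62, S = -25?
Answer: 161/3 ≈ 53.667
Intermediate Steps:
I(T) = -25/T
I(b(-3)) - u(-25, -1) = -25/3 - 1*(-62) = -25*⅓ + 62 = -25/3 + 62 = 161/3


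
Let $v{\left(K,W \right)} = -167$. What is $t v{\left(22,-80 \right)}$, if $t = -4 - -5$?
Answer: $-167$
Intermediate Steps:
$t = 1$ ($t = -4 + 5 = 1$)
$t v{\left(22,-80 \right)} = 1 \left(-167\right) = -167$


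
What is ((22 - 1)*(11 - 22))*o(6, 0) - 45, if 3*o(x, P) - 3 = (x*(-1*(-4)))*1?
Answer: -2124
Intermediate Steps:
o(x, P) = 1 + 4*x/3 (o(x, P) = 1 + ((x*(-1*(-4)))*1)/3 = 1 + ((x*4)*1)/3 = 1 + ((4*x)*1)/3 = 1 + (4*x)/3 = 1 + 4*x/3)
((22 - 1)*(11 - 22))*o(6, 0) - 45 = ((22 - 1)*(11 - 22))*(1 + (4/3)*6) - 45 = (21*(-11))*(1 + 8) - 45 = -231*9 - 45 = -2079 - 45 = -2124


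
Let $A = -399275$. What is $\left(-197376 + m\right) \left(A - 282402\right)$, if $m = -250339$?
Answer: $305197018055$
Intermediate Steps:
$\left(-197376 + m\right) \left(A - 282402\right) = \left(-197376 - 250339\right) \left(-399275 - 282402\right) = \left(-447715\right) \left(-681677\right) = 305197018055$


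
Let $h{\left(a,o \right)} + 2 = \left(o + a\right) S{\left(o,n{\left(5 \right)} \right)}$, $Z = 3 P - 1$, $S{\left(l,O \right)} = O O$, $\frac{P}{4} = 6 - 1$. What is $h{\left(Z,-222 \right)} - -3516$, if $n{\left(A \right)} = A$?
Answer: $-561$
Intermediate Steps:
$P = 20$ ($P = 4 \left(6 - 1\right) = 4 \cdot 5 = 20$)
$S{\left(l,O \right)} = O^{2}$
$Z = 59$ ($Z = 3 \cdot 20 - 1 = 60 - 1 = 59$)
$h{\left(a,o \right)} = -2 + 25 a + 25 o$ ($h{\left(a,o \right)} = -2 + \left(o + a\right) 5^{2} = -2 + \left(a + o\right) 25 = -2 + \left(25 a + 25 o\right) = -2 + 25 a + 25 o$)
$h{\left(Z,-222 \right)} - -3516 = \left(-2 + 25 \cdot 59 + 25 \left(-222\right)\right) - -3516 = \left(-2 + 1475 - 5550\right) + \left(-12 + 3528\right) = -4077 + 3516 = -561$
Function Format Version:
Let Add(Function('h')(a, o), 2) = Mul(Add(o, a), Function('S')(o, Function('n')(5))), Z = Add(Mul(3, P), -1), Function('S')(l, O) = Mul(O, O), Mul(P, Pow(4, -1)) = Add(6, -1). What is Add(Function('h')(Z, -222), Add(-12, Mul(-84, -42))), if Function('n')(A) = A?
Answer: -561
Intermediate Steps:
P = 20 (P = Mul(4, Add(6, -1)) = Mul(4, 5) = 20)
Function('S')(l, O) = Pow(O, 2)
Z = 59 (Z = Add(Mul(3, 20), -1) = Add(60, -1) = 59)
Function('h')(a, o) = Add(-2, Mul(25, a), Mul(25, o)) (Function('h')(a, o) = Add(-2, Mul(Add(o, a), Pow(5, 2))) = Add(-2, Mul(Add(a, o), 25)) = Add(-2, Add(Mul(25, a), Mul(25, o))) = Add(-2, Mul(25, a), Mul(25, o)))
Add(Function('h')(Z, -222), Add(-12, Mul(-84, -42))) = Add(Add(-2, Mul(25, 59), Mul(25, -222)), Add(-12, Mul(-84, -42))) = Add(Add(-2, 1475, -5550), Add(-12, 3528)) = Add(-4077, 3516) = -561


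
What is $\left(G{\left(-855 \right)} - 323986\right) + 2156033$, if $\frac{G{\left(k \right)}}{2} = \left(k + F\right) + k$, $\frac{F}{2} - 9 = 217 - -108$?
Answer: $1829963$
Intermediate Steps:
$F = 668$ ($F = 18 + 2 \left(217 - -108\right) = 18 + 2 \left(217 + 108\right) = 18 + 2 \cdot 325 = 18 + 650 = 668$)
$G{\left(k \right)} = 1336 + 4 k$ ($G{\left(k \right)} = 2 \left(\left(k + 668\right) + k\right) = 2 \left(\left(668 + k\right) + k\right) = 2 \left(668 + 2 k\right) = 1336 + 4 k$)
$\left(G{\left(-855 \right)} - 323986\right) + 2156033 = \left(\left(1336 + 4 \left(-855\right)\right) - 323986\right) + 2156033 = \left(\left(1336 - 3420\right) - 323986\right) + 2156033 = \left(-2084 - 323986\right) + 2156033 = -326070 + 2156033 = 1829963$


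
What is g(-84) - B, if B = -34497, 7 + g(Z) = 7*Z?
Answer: 33902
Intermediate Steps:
g(Z) = -7 + 7*Z
g(-84) - B = (-7 + 7*(-84)) - 1*(-34497) = (-7 - 588) + 34497 = -595 + 34497 = 33902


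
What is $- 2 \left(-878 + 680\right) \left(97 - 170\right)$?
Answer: $-28908$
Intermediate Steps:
$- 2 \left(-878 + 680\right) \left(97 - 170\right) = - 2 \left(\left(-198\right) \left(-73\right)\right) = \left(-2\right) 14454 = -28908$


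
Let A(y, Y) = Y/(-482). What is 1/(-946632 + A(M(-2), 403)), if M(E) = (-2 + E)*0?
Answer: -482/456277027 ≈ -1.0564e-6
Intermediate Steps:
M(E) = 0
A(y, Y) = -Y/482 (A(y, Y) = Y*(-1/482) = -Y/482)
1/(-946632 + A(M(-2), 403)) = 1/(-946632 - 1/482*403) = 1/(-946632 - 403/482) = 1/(-456277027/482) = -482/456277027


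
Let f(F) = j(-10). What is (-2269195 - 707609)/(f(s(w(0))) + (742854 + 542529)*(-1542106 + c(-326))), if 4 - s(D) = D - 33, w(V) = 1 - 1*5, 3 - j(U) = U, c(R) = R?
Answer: 2976804/1982615871443 ≈ 1.5015e-6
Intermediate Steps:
j(U) = 3 - U
w(V) = -4 (w(V) = 1 - 5 = -4)
s(D) = 37 - D (s(D) = 4 - (D - 33) = 4 - (-33 + D) = 4 + (33 - D) = 37 - D)
f(F) = 13 (f(F) = 3 - 1*(-10) = 3 + 10 = 13)
(-2269195 - 707609)/(f(s(w(0))) + (742854 + 542529)*(-1542106 + c(-326))) = (-2269195 - 707609)/(13 + (742854 + 542529)*(-1542106 - 326)) = -2976804/(13 + 1285383*(-1542432)) = -2976804/(13 - 1982615871456) = -2976804/(-1982615871443) = -2976804*(-1/1982615871443) = 2976804/1982615871443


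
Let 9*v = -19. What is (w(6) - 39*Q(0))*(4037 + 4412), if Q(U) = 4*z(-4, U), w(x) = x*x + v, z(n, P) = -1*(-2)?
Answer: -21147847/9 ≈ -2.3498e+6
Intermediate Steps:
v = -19/9 (v = (1/9)*(-19) = -19/9 ≈ -2.1111)
z(n, P) = 2
w(x) = -19/9 + x**2 (w(x) = x*x - 19/9 = x**2 - 19/9 = -19/9 + x**2)
Q(U) = 8 (Q(U) = 4*2 = 8)
(w(6) - 39*Q(0))*(4037 + 4412) = ((-19/9 + 6**2) - 39*8)*(4037 + 4412) = ((-19/9 + 36) - 312)*8449 = (305/9 - 312)*8449 = -2503/9*8449 = -21147847/9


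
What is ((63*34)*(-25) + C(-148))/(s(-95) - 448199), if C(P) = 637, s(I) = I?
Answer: 7559/64042 ≈ 0.11803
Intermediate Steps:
((63*34)*(-25) + C(-148))/(s(-95) - 448199) = ((63*34)*(-25) + 637)/(-95 - 448199) = (2142*(-25) + 637)/(-448294) = (-53550 + 637)*(-1/448294) = -52913*(-1/448294) = 7559/64042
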